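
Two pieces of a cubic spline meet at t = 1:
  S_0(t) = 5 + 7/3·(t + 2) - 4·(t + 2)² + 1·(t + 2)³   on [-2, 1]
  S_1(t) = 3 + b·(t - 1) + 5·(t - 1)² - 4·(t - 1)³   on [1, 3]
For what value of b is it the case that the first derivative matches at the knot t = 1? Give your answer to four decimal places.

S_0'(t) = 7/3 - 8·(t + 2) + 3·(t + 2)², so S_0'(1) = 16/3. On the right, S_1'(1) = b, so b = 16/3.

5.3333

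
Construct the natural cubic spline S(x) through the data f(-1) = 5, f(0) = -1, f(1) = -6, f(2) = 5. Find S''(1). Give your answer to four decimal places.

25.2000

Write σ_i for S''(x_i). With h_i = 1, 1, 1 and divided differences Δ_i = -6, -5, 11, the continuity of S' gives the tridiagonal system
  1·σ_0 + 4·σ_1 + 1·σ_2 = 6(Δ_1 - Δ_0) = 6
  1·σ_1 + 4·σ_2 + 1·σ_3 = 6(Δ_2 - Δ_1) = 96
Natural end conditions: σ_0 = σ_3 = 0.
Solving: σ_0 = 0, σ_1 = -24/5, σ_2 = 126/5, σ_3 = 0.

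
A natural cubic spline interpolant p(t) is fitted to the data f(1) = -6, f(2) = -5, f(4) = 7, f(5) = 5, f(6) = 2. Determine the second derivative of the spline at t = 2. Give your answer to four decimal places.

8.7049

Let M_i = p''(x_i). Step sizes h_i = 1, 2, 1, 1; slopes of the chords Δ_i = (y_(i+1) - y_i)/h_i = 1, 6, -2, -3.
  1·M_0 + 6·M_1 + 2·M_2 = 6(Δ_1 - Δ_0) = 30
  2·M_1 + 6·M_2 + 1·M_3 = 6(Δ_2 - Δ_1) = -48
  1·M_2 + 4·M_3 + 1·M_4 = 6(Δ_3 - Δ_2) = -6
Natural end conditions: M_0 = M_4 = 0.
Hence M_0 = 0, M_1 = 531/61, M_2 = -678/61, M_3 = 78/61, M_4 = 0.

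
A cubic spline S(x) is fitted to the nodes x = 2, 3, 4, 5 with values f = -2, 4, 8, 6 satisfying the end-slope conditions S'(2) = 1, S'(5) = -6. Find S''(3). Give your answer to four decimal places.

Put M_i = S'' at the i-th knot. Here h = (1, 1, 1) and Δ = (6, 4, -2), so the interior equations h_(i-1)·M_(i-1) + 2(h_(i-1)+h_i)·M_i + h_i·M_(i+1) = 6(Δ_i − Δ_(i-1)) read
  1·M_0 + 4·M_1 + 1·M_2 = 6(Δ_1 - Δ_0) = -12
  1·M_1 + 4·M_2 + 1·M_3 = 6(Δ_2 - Δ_1) = -36
Clamped end conditions give two more equations: 2h_0·M_0 + h_0·M_1 = 6(Δ_0 - S'(2)) = 30 and h_2·M_2 + 2h_2·M_3 = 6(S'(5) - Δ_2) = -24.
Forward elimination and back-substitution give M_0 = 272/15, M_1 = -94/15, M_2 = -76/15, M_3 = -142/15.

-6.2667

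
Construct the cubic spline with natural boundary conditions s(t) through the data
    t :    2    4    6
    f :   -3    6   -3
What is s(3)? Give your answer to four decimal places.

Write σ_i for s''(x_i). With h_i = 2, 2 and divided differences Δ_i = 9/2, -9/2, the continuity of s' gives the tridiagonal system
  2·σ_0 + 8·σ_1 + 2·σ_2 = 6(Δ_1 - Δ_0) = -54
Natural end conditions: σ_0 = σ_2 = 0.
Forward elimination and back-substitution give σ_0 = 0, σ_1 = -27/4, σ_2 = 0.
On [2, 4], s(t) = -3 + 27/4·(t - 2) + 0·(t - 2)² - 9/16·(t - 2)³.
With (t - 2) = 1: s(3) = 51/16.

3.1875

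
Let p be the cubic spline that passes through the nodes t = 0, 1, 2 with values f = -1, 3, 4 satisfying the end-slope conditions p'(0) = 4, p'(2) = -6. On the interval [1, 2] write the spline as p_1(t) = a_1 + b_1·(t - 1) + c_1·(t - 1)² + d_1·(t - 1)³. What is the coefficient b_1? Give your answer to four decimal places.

Write m_i for p''(x_i). With h_i = 1, 1 and divided differences Δ_i = 4, 1, the continuity of p' gives the tridiagonal system
  1·m_0 + 4·m_1 + 1·m_2 = 6(Δ_1 - Δ_0) = -18
Clamped end conditions give two more equations: 2h_0·m_0 + h_0·m_1 = 6(Δ_0 - p'(0)) = 0 and h_1·m_1 + 2h_1·m_2 = 6(p'(2) - Δ_1) = -42.
Hence m_0 = -1/2, m_1 = 1, m_2 = -43/2.
On [1, 2], with p_1(t) = a_1 + b_1·(t - 1) + c_1·(t - 1)² + d_1·(t - 1)³: c_1 = m_1/2 = 1/2, d_1 = (m_2 - m_1)/(6h_1) = -15/4, b_1 = Δ_1 - h_1(2m_1 + m_2)/6 = 17/4.

4.2500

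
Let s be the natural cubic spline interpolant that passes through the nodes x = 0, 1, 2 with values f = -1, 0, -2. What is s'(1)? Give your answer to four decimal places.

-0.5000

Write σ_i for s''(x_i). With h_i = 1, 1 and divided differences Δ_i = 1, -2, the continuity of s' gives the tridiagonal system
  1·σ_0 + 4·σ_1 + 1·σ_2 = 6(Δ_1 - Δ_0) = -18
Natural end conditions: σ_0 = σ_2 = 0.
Hence σ_0 = 0, σ_1 = -9/2, σ_2 = 0.
On [1, 2], s'(x) = b_1 + 2c_1·(x - 1) + 3d_1·(x - 1)² with b_1 = Δ_1 - h_1(2σ_1 + σ_2)/6 = -1/2, c_1 = σ_1/2 = -9/4, d_1 = (σ_2 - σ_1)/(6h_1) = 3/4. So s'(1) = -1/2.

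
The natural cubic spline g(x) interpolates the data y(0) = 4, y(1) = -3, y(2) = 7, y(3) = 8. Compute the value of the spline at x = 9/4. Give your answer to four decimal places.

8.4094

Let M_i = g''(x_i). Step sizes h_i = 1, 1, 1; slopes of the chords Δ_i = (y_(i+1) - y_i)/h_i = -7, 10, 1.
  1·M_0 + 4·M_1 + 1·M_2 = 6(Δ_1 - Δ_0) = 102
  1·M_1 + 4·M_2 + 1·M_3 = 6(Δ_2 - Δ_1) = -54
Natural end conditions: M_0 = M_3 = 0.
Solving: M_0 = 0, M_1 = 154/5, M_2 = -106/5, M_3 = 0.
On [2, 3], g(x) = 7 + 121/15·(x - 2) - 53/5·(x - 2)² + 53/15·(x - 2)³.
With (x - 2) = 1/4: g(9/4) = 2691/320.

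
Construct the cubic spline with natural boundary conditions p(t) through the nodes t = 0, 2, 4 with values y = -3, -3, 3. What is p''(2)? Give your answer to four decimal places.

With M_i denoting the second derivative at x_i, h_i = 2, 2, and Δ_i = (y_(i+1) − y_i)/h_i = 0, 3:
  2·M_0 + 8·M_1 + 2·M_2 = 6(Δ_1 - Δ_0) = 18
Natural end conditions: M_0 = M_2 = 0.
Forward elimination and back-substitution give M_0 = 0, M_1 = 9/4, M_2 = 0.

2.2500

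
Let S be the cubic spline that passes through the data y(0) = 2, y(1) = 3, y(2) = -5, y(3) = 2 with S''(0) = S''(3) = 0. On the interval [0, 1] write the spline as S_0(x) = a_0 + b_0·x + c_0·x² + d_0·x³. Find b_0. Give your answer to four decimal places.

4.4000

With m_i denoting the second derivative at x_i, h_i = 1, 1, 1, and Δ_i = (y_(i+1) − y_i)/h_i = 1, -8, 7:
  1·m_0 + 4·m_1 + 1·m_2 = 6(Δ_1 - Δ_0) = -54
  1·m_1 + 4·m_2 + 1·m_3 = 6(Δ_2 - Δ_1) = 90
Natural end conditions: m_0 = m_3 = 0.
Forward elimination and back-substitution give m_0 = 0, m_1 = -102/5, m_2 = 138/5, m_3 = 0.
On [0, 1], with S_0(x) = a_0 + b_0·x + c_0·x² + d_0·x³: c_0 = m_0/2 = 0, d_0 = (m_1 - m_0)/(6h_0) = -17/5, b_0 = Δ_0 - h_0(2m_0 + m_1)/6 = 22/5.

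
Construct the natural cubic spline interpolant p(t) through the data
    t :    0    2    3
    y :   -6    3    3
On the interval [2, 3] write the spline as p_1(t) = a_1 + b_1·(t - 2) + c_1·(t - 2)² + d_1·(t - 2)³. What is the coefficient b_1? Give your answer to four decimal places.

1.5000

Write m_i for p''(x_i). With h_i = 2, 1 and divided differences Δ_i = 9/2, 0, the continuity of p' gives the tridiagonal system
  2·m_0 + 6·m_1 + 1·m_2 = 6(Δ_1 - Δ_0) = -27
Natural end conditions: m_0 = m_2 = 0.
Hence m_0 = 0, m_1 = -9/2, m_2 = 0.
On [2, 3], with p_1(t) = a_1 + b_1·(t - 2) + c_1·(t - 2)² + d_1·(t - 2)³: c_1 = m_1/2 = -9/4, d_1 = (m_2 - m_1)/(6h_1) = 3/4, b_1 = Δ_1 - h_1(2m_1 + m_2)/6 = 3/2.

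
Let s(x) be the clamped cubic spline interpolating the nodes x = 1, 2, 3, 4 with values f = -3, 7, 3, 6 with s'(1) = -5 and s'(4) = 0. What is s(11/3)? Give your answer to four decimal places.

5.0494

Write M_i for s''(x_i). With h_i = 1, 1, 1 and divided differences Δ_i = 10, -4, 3, the continuity of s' gives the tridiagonal system
  1·M_0 + 4·M_1 + 1·M_2 = 6(Δ_1 - Δ_0) = -84
  1·M_1 + 4·M_2 + 1·M_3 = 6(Δ_2 - Δ_1) = 42
Clamped end conditions give two more equations: 2h_0·M_0 + h_0·M_1 = 6(Δ_0 - s'(1)) = 90 and h_2·M_2 + 2h_2·M_3 = 6(s'(4) - Δ_2) = -18.
Hence M_0 = 202/3, M_1 = -134/3, M_2 = 82/3, M_3 = -68/3.
On [3, 4], s(x) = 3 - 7/3·(x - 3) + 41/3·(x - 3)² - 25/3·(x - 3)³.
With (x - 3) = 2/3: s(11/3) = 409/81.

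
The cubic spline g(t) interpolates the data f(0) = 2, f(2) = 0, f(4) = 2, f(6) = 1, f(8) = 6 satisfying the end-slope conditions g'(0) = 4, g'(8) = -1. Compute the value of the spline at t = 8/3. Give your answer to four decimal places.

Put M_i = g'' at the i-th knot. Here h = (2, 2, 2, 2) and Δ = (-1, 1, -1/2, 5/2), so the interior equations h_(i-1)·M_(i-1) + 2(h_(i-1)+h_i)·M_i + h_i·M_(i+1) = 6(Δ_i − Δ_(i-1)) read
  2·M_0 + 8·M_1 + 2·M_2 = 6(Δ_1 - Δ_0) = 12
  2·M_1 + 8·M_2 + 2·M_3 = 6(Δ_2 - Δ_1) = -9
  2·M_2 + 8·M_3 + 2·M_4 = 6(Δ_3 - Δ_2) = 18
Clamped end conditions give two more equations: 2h_0·M_0 + h_0·M_1 = 6(Δ_0 - g'(0)) = -30 and h_3·M_3 + 2h_3·M_4 = 6(g'(8) - Δ_3) = -21.
Solving: M_0 = -557/56, M_1 = 137/28, M_2 = -29/8, M_3 = 143/28, M_4 = -437/56.
On [2, 4], g(t) = 0 - 59/56·(t - 2) + 137/56·(t - 2)² - 159/224·(t - 2)³.
With (t - 2) = 2/3: g(8/3) = 11/63.

0.1746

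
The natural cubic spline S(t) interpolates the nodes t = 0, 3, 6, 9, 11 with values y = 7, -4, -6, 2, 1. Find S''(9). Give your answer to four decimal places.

-2.5145

Write M_i for S''(x_i). With h_i = 3, 3, 3, 2 and divided differences Δ_i = -11/3, -2/3, 8/3, -1/2, the continuity of S' gives the tridiagonal system
  3·M_0 + 12·M_1 + 3·M_2 = 6(Δ_1 - Δ_0) = 18
  3·M_1 + 12·M_2 + 3·M_3 = 6(Δ_2 - Δ_1) = 20
  3·M_2 + 10·M_3 + 2·M_4 = 6(Δ_3 - Δ_2) = -19
Natural end conditions: M_0 = M_4 = 0.
Solving: M_0 = 0, M_1 = 409/414, M_2 = 424/207, M_3 = -347/138, M_4 = 0.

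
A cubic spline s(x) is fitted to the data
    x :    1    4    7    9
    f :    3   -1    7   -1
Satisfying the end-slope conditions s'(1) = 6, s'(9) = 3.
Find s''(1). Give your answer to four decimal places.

With σ_i denoting the second derivative at x_i, h_i = 3, 3, 2, and Δ_i = (y_(i+1) − y_i)/h_i = -4/3, 8/3, -4:
  3·σ_0 + 12·σ_1 + 3·σ_2 = 6(Δ_1 - Δ_0) = 24
  3·σ_1 + 10·σ_2 + 2·σ_3 = 6(Δ_2 - Δ_1) = -40
Clamped end conditions give two more equations: 2h_0·σ_0 + h_0·σ_1 = 6(Δ_0 - s'(1)) = -44 and h_2·σ_2 + 2h_2·σ_3 = 6(s'(9) - Δ_2) = 42.
Solving the tridiagonal system: σ_0 = -617/57, σ_1 = 398/57, σ_2 = -173/19, σ_3 = 286/19.

-10.8246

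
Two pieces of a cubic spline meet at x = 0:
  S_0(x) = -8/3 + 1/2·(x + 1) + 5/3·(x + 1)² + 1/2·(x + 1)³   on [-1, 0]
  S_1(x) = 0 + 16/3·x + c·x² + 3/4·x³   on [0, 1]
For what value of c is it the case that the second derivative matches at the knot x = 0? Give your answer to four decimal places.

S_0''(x) = 10/3 + 3·(x + 1), so S_0''(0) = 19/3. On the right, S_1''(0) = 2c, so c = 19/6.

3.1667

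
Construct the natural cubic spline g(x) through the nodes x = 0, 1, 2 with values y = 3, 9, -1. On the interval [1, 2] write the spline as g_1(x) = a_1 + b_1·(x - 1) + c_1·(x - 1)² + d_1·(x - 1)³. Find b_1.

Put M_i = g'' at the i-th knot. Here h = (1, 1) and Δ = (6, -10), so the interior equations h_(i-1)·M_(i-1) + 2(h_(i-1)+h_i)·M_i + h_i·M_(i+1) = 6(Δ_i − Δ_(i-1)) read
  1·M_0 + 4·M_1 + 1·M_2 = 6(Δ_1 - Δ_0) = -96
Natural end conditions: M_0 = M_2 = 0.
Solving the tridiagonal system: M_0 = 0, M_1 = -24, M_2 = 0.
On [1, 2], with g_1(x) = a_1 + b_1·(x - 1) + c_1·(x - 1)² + d_1·(x - 1)³: c_1 = M_1/2 = -12, d_1 = (M_2 - M_1)/(6h_1) = 4, b_1 = Δ_1 - h_1(2M_1 + M_2)/6 = -2.

-2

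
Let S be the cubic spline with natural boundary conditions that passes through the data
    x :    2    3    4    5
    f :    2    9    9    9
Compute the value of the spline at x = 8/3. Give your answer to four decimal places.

7.3580

Put m_i = S'' at the i-th knot. Here h = (1, 1, 1) and Δ = (7, 0, 0), so the interior equations h_(i-1)·m_(i-1) + 2(h_(i-1)+h_i)·m_i + h_i·m_(i+1) = 6(Δ_i − Δ_(i-1)) read
  1·m_0 + 4·m_1 + 1·m_2 = 6(Δ_1 - Δ_0) = -42
  1·m_1 + 4·m_2 + 1·m_3 = 6(Δ_2 - Δ_1) = 0
Natural end conditions: m_0 = m_3 = 0.
Solving: m_0 = 0, m_1 = -56/5, m_2 = 14/5, m_3 = 0.
On [2, 3], S(x) = 2 + 133/15·(x - 2) + 0·(x - 2)² - 28/15·(x - 2)³.
With (x - 2) = 2/3: S(8/3) = 596/81.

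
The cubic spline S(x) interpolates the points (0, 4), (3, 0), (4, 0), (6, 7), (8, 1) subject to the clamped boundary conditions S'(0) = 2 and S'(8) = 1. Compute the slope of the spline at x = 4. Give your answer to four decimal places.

With M_i denoting the second derivative at x_i, h_i = 3, 1, 2, 2, and Δ_i = (y_(i+1) − y_i)/h_i = -4/3, 0, 7/2, -3:
  3·M_0 + 8·M_1 + 1·M_2 = 6(Δ_1 - Δ_0) = 8
  1·M_1 + 6·M_2 + 2·M_3 = 6(Δ_2 - Δ_1) = 21
  2·M_2 + 8·M_3 + 2·M_4 = 6(Δ_3 - Δ_2) = -39
Clamped end conditions give two more equations: 2h_0·M_0 + h_0·M_1 = 6(Δ_0 - S'(0)) = -20 and h_3·M_3 + 2h_3·M_4 = 6(S'(8) - Δ_3) = 24.
Solving: M_0 = -407/96, M_1 = 29/16, M_2 = 199/32, M_3 = -145/16, M_4 = 337/32.
On [4, 6], S'(x) = b_2 + 2c_2·(x - 4) + 3d_2·(x - 4)² with b_2 = Δ_2 - h_2(2M_2 + M_3)/6 = 19/8, c_2 = M_2/2 = 199/64, d_2 = (M_3 - M_2)/(6h_2) = -163/128. So S'(4) = 19/8.

2.3750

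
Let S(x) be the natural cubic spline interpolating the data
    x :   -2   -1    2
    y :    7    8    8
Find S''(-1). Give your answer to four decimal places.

Write M_i for S''(x_i). With h_i = 1, 3 and divided differences Δ_i = 1, 0, the continuity of S' gives the tridiagonal system
  1·M_0 + 8·M_1 + 3·M_2 = 6(Δ_1 - Δ_0) = -6
Natural end conditions: M_0 = M_2 = 0.
Solving the tridiagonal system: M_0 = 0, M_1 = -3/4, M_2 = 0.

-0.7500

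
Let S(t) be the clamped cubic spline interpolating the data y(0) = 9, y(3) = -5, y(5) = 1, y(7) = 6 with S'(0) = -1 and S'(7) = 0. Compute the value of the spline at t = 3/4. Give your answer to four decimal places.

Put M_i = S'' at the i-th knot. Here h = (3, 2, 2) and Δ = (-14/3, 3, 5/2), so the interior equations h_(i-1)·M_(i-1) + 2(h_(i-1)+h_i)·M_i + h_i·M_(i+1) = 6(Δ_i − Δ_(i-1)) read
  3·M_0 + 10·M_1 + 2·M_2 = 6(Δ_1 - Δ_0) = 46
  2·M_1 + 8·M_2 + 2·M_3 = 6(Δ_2 - Δ_1) = -3
Clamped end conditions give two more equations: 2h_0·M_0 + h_0·M_1 = 6(Δ_0 - S'(0)) = -22 and h_2·M_2 + 2h_2·M_3 = 6(S'(7) - Δ_2) = -15.
Solving the tridiagonal system: M_0 = -797/111, M_1 = 260/37, M_2 = -101/74, M_3 = -227/74.
On [0, 3], S(t) = 9 - 1·t - 797/222·t² + 1577/1998·t³.
With t = 3/4: S(3/4) = 31085/4736.

6.5636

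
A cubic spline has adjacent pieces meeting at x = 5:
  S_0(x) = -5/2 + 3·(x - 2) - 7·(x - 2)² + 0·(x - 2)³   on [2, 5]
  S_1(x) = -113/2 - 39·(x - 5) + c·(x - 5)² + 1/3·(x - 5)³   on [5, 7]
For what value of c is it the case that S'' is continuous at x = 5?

-7

S_0''(x) = -14 + 0·(x - 2), so S_0''(5) = -14. On the right, S_1''(5) = 2c, so c = -7.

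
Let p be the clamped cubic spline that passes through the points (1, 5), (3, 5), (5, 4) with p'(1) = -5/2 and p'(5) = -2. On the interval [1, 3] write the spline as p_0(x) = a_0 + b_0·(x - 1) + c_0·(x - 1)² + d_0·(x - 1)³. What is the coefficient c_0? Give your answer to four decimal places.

2.1250

Put σ_i = p'' at the i-th knot. Here h = (2, 2) and Δ = (0, -1/2), so the interior equations h_(i-1)·σ_(i-1) + 2(h_(i-1)+h_i)·σ_i + h_i·σ_(i+1) = 6(Δ_i − Δ_(i-1)) read
  2·σ_0 + 8·σ_1 + 2·σ_2 = 6(Δ_1 - Δ_0) = -3
Clamped end conditions give two more equations: 2h_0·σ_0 + h_0·σ_1 = 6(Δ_0 - p'(1)) = 15 and h_1·σ_1 + 2h_1·σ_2 = 6(p'(5) - Δ_1) = -9.
Hence σ_0 = 17/4, σ_1 = -1, σ_2 = -7/4.
On [1, 3], with p_0(x) = a_0 + b_0·(x - 1) + c_0·(x - 1)² + d_0·(x - 1)³: c_0 = σ_0/2 = 17/8, d_0 = (σ_1 - σ_0)/(6h_0) = -7/16, b_0 = Δ_0 - h_0(2σ_0 + σ_1)/6 = -5/2.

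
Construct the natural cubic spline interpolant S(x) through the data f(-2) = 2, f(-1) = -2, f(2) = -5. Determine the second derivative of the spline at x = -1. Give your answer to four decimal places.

2.2500

Put M_i = S'' at the i-th knot. Here h = (1, 3) and Δ = (-4, -1), so the interior equations h_(i-1)·M_(i-1) + 2(h_(i-1)+h_i)·M_i + h_i·M_(i+1) = 6(Δ_i − Δ_(i-1)) read
  1·M_0 + 8·M_1 + 3·M_2 = 6(Δ_1 - Δ_0) = 18
Natural end conditions: M_0 = M_2 = 0.
Hence M_0 = 0, M_1 = 9/4, M_2 = 0.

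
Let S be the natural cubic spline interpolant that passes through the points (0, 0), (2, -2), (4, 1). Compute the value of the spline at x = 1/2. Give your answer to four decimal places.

Let m_i = S''(x_i). Step sizes h_i = 2, 2; slopes of the chords Δ_i = (y_(i+1) - y_i)/h_i = -1, 3/2.
  2·m_0 + 8·m_1 + 2·m_2 = 6(Δ_1 - Δ_0) = 15
Natural end conditions: m_0 = m_2 = 0.
Forward elimination and back-substitution give m_0 = 0, m_1 = 15/8, m_2 = 0.
On [0, 2], S(x) = 0 - 13/8·x + 0·x² + 5/32·x³.
With x = 1/2: S(1/2) = -203/256.

-0.7930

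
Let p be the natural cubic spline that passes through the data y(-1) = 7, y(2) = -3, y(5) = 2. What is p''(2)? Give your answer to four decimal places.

With M_i denoting the second derivative at x_i, h_i = 3, 3, and Δ_i = (y_(i+1) − y_i)/h_i = -10/3, 5/3:
  3·M_0 + 12·M_1 + 3·M_2 = 6(Δ_1 - Δ_0) = 30
Natural end conditions: M_0 = M_2 = 0.
Solving: M_0 = 0, M_1 = 5/2, M_2 = 0.

2.5000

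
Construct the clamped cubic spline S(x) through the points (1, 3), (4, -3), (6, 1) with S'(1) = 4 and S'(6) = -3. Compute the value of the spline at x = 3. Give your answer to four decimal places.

-0.8667

Put M_i = S'' at the i-th knot. Here h = (3, 2) and Δ = (-2, 2), so the interior equations h_(i-1)·M_(i-1) + 2(h_(i-1)+h_i)·M_i + h_i·M_(i+1) = 6(Δ_i − Δ_(i-1)) read
  3·M_0 + 10·M_1 + 2·M_2 = 6(Δ_1 - Δ_0) = 24
Clamped end conditions give two more equations: 2h_0·M_0 + h_0·M_1 = 6(Δ_0 - S'(1)) = -36 and h_1·M_1 + 2h_1·M_2 = 6(S'(6) - Δ_1) = -30.
Solving: M_0 = -49/5, M_1 = 38/5, M_2 = -113/10.
On [1, 4], S(x) = 3 + 4·(x - 1) - 49/10·(x - 1)² + 29/30·(x - 1)³.
With (x - 1) = 2: S(3) = -13/15.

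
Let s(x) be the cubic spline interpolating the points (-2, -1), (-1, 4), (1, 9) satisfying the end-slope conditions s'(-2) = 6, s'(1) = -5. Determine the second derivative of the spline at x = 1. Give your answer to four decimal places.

Put M_i = s'' at the i-th knot. Here h = (1, 2) and Δ = (5, 5/2), so the interior equations h_(i-1)·M_(i-1) + 2(h_(i-1)+h_i)·M_i + h_i·M_(i+1) = 6(Δ_i − Δ_(i-1)) read
  1·M_0 + 6·M_1 + 2·M_2 = 6(Δ_1 - Δ_0) = -15
Clamped end conditions give two more equations: 2h_0·M_0 + h_0·M_1 = 6(Δ_0 - s'(-2)) = -6 and h_1·M_1 + 2h_1·M_2 = 6(s'(1) - Δ_1) = -45.
Forward elimination and back-substitution give M_0 = -25/6, M_1 = 7/3, M_2 = -149/12.

-12.4167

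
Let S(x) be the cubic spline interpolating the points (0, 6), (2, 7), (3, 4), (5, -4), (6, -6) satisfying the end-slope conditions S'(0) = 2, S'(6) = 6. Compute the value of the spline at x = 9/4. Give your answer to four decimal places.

6.4212

Put M_i = S'' at the i-th knot. Here h = (2, 1, 2, 1) and Δ = (1/2, -3, -4, -2), so the interior equations h_(i-1)·M_(i-1) + 2(h_(i-1)+h_i)·M_i + h_i·M_(i+1) = 6(Δ_i − Δ_(i-1)) read
  2·M_0 + 6·M_1 + 1·M_2 = 6(Δ_1 - Δ_0) = -21
  1·M_1 + 6·M_2 + 2·M_3 = 6(Δ_2 - Δ_1) = -6
  2·M_2 + 6·M_3 + 1·M_4 = 6(Δ_3 - Δ_2) = 12
Clamped end conditions give two more equations: 2h_0·M_0 + h_0·M_1 = 6(Δ_0 - S'(0)) = -9 and h_3·M_3 + 2h_3·M_4 = 6(S'(6) - Δ_3) = 48.
Hence M_0 = -211/372, M_1 = -313/93, M_2 = 61/186, M_3 = -214/93, M_4 = 2339/93.
On [2, 3], S(x) = 7 - 719/372·(x - 2) - 313/186·(x - 2)² + 229/372·(x - 2)³.
With (x - 2) = 1/4: S(9/4) = 50959/7936.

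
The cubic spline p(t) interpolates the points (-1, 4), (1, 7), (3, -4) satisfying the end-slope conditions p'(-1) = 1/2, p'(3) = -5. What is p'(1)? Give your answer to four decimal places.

-1.8750

With m_i denoting the second derivative at x_i, h_i = 2, 2, and Δ_i = (y_(i+1) − y_i)/h_i = 3/2, -11/2:
  2·m_0 + 8·m_1 + 2·m_2 = 6(Δ_1 - Δ_0) = -42
Clamped end conditions give two more equations: 2h_0·m_0 + h_0·m_1 = 6(Δ_0 - p'(-1)) = 6 and h_1·m_1 + 2h_1·m_2 = 6(p'(3) - Δ_1) = 3.
Forward elimination and back-substitution give m_0 = 43/8, m_1 = -31/4, m_2 = 37/8.
On [1, 3], p'(t) = b_1 + 2c_1·(t - 1) + 3d_1·(t - 1)² with b_1 = Δ_1 - h_1(2m_1 + m_2)/6 = -15/8, c_1 = m_1/2 = -31/8, d_1 = (m_2 - m_1)/(6h_1) = 33/32. So p'(1) = -15/8.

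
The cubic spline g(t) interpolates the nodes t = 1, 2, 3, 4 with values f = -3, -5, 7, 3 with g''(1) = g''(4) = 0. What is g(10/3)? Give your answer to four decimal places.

7.5926

With m_i denoting the second derivative at x_i, h_i = 1, 1, 1, and Δ_i = (y_(i+1) − y_i)/h_i = -2, 12, -4:
  1·m_0 + 4·m_1 + 1·m_2 = 6(Δ_1 - Δ_0) = 84
  1·m_1 + 4·m_2 + 1·m_3 = 6(Δ_2 - Δ_1) = -96
Natural end conditions: m_0 = m_3 = 0.
Forward elimination and back-substitution give m_0 = 0, m_1 = 144/5, m_2 = -156/5, m_3 = 0.
On [3, 4], g(t) = 7 + 32/5·(t - 3) - 78/5·(t - 3)² + 26/5·(t - 3)³.
With (t - 3) = 1/3: g(10/3) = 205/27.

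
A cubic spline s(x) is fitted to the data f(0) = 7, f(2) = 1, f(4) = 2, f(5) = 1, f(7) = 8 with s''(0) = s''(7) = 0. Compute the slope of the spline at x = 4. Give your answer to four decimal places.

Let m_i = s''(x_i). Step sizes h_i = 2, 2, 1, 2; slopes of the chords Δ_i = (y_(i+1) - y_i)/h_i = -3, 1/2, -1, 7/2.
  2·m_0 + 8·m_1 + 2·m_2 = 6(Δ_1 - Δ_0) = 21
  2·m_1 + 6·m_2 + 1·m_3 = 6(Δ_2 - Δ_1) = -9
  1·m_2 + 6·m_3 + 2·m_4 = 6(Δ_3 - Δ_2) = 27
Natural end conditions: m_0 = m_4 = 0.
Solving: m_0 = 0, m_1 = 897/256, m_2 = -225/64, m_3 = 651/128, m_4 = 0.
On [4, 5], s'(x) = b_2 + 2c_2·(x - 4) + 3d_2·(x - 4)² with b_2 = Δ_2 - h_2(2m_2 + m_3)/6 = -173/256, c_2 = m_2/2 = -225/128, d_2 = (m_3 - m_2)/(6h_2) = 367/256. So s'(4) = -173/256.

-0.6758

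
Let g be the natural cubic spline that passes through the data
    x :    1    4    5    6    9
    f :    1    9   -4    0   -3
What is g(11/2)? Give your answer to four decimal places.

Put σ_i = g'' at the i-th knot. Here h = (3, 1, 1, 3) and Δ = (8/3, -13, 4, -1), so the interior equations h_(i-1)·σ_(i-1) + 2(h_(i-1)+h_i)·σ_i + h_i·σ_(i+1) = 6(Δ_i − Δ_(i-1)) read
  3·σ_0 + 8·σ_1 + 1·σ_2 = 6(Δ_1 - Δ_0) = -94
  1·σ_1 + 4·σ_2 + 1·σ_3 = 6(Δ_2 - Δ_1) = 102
  1·σ_2 + 8·σ_3 + 3·σ_4 = 6(Δ_3 - Δ_2) = -30
Natural end conditions: σ_0 = σ_4 = 0.
Solving: σ_0 = 0, σ_1 = -47/3, σ_2 = 94/3, σ_3 = -23/3, σ_4 = 0.
On [5, 6], g(x) = -4 - 31/6·(x - 5) + 47/3·(x - 5)² - 13/2·(x - 5)³.
With (x - 5) = 1/2: g(11/2) = -167/48.

-3.4792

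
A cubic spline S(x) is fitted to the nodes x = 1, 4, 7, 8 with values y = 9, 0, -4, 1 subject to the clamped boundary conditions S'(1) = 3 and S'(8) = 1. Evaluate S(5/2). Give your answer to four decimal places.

Write m_i for S''(x_i). With h_i = 3, 3, 1 and divided differences Δ_i = -3, -4/3, 5, the continuity of S' gives the tridiagonal system
  3·m_0 + 12·m_1 + 3·m_2 = 6(Δ_1 - Δ_0) = 10
  3·m_1 + 8·m_2 + 1·m_3 = 6(Δ_2 - Δ_1) = 38
Clamped end conditions give two more equations: 2h_0·m_0 + h_0·m_1 = 6(Δ_0 - S'(1)) = -36 and h_2·m_2 + 2h_2·m_3 = 6(S'(8) - Δ_2) = -24.
Hence m_0 = -598/93, m_1 = 80/93, m_2 = 196/31, m_3 = -470/31.
On [1, 4], S(x) = 9 + 3·(x - 1) - 299/93·(x - 1)² + 113/279·(x - 1)³.
With (x - 1) = 3/2: S(5/2) = 1893/248.

7.6331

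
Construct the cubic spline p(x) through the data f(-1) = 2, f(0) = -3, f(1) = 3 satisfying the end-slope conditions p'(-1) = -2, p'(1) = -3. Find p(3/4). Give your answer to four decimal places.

Put σ_i = p'' at the i-th knot. Here h = (1, 1) and Δ = (-5, 6), so the interior equations h_(i-1)·σ_(i-1) + 2(h_(i-1)+h_i)·σ_i + h_i·σ_(i+1) = 6(Δ_i − Δ_(i-1)) read
  1·σ_0 + 4·σ_1 + 1·σ_2 = 6(Δ_1 - Δ_0) = 66
Clamped end conditions give two more equations: 2h_0·σ_0 + h_0·σ_1 = 6(Δ_0 - p'(-1)) = -18 and h_1·σ_1 + 2h_1·σ_2 = 6(p'(1) - Δ_1) = -54.
Solving the tridiagonal system: σ_0 = -26, σ_1 = 34, σ_2 = -44.
On [0, 1], p(x) = -3 + 2·x + 17·x² - 13·x³.
With x = 3/4: p(3/4) = 165/64.

2.5781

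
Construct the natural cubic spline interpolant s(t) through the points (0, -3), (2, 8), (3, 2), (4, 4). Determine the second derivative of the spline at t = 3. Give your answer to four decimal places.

15.5217

Put M_i = s'' at the i-th knot. Here h = (2, 1, 1) and Δ = (11/2, -6, 2), so the interior equations h_(i-1)·M_(i-1) + 2(h_(i-1)+h_i)·M_i + h_i·M_(i+1) = 6(Δ_i − Δ_(i-1)) read
  2·M_0 + 6·M_1 + 1·M_2 = 6(Δ_1 - Δ_0) = -69
  1·M_1 + 4·M_2 + 1·M_3 = 6(Δ_2 - Δ_1) = 48
Natural end conditions: M_0 = M_3 = 0.
Hence M_0 = 0, M_1 = -324/23, M_2 = 357/23, M_3 = 0.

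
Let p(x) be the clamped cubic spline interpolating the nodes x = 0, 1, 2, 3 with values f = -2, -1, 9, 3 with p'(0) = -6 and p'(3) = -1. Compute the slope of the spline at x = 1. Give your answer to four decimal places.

9.5333

Write M_i for p''(x_i). With h_i = 1, 1, 1 and divided differences Δ_i = 1, 10, -6, the continuity of p' gives the tridiagonal system
  1·M_0 + 4·M_1 + 1·M_2 = 6(Δ_1 - Δ_0) = 54
  1·M_1 + 4·M_2 + 1·M_3 = 6(Δ_2 - Δ_1) = -96
Clamped end conditions give two more equations: 2h_0·M_0 + h_0·M_1 = 6(Δ_0 - p'(0)) = 42 and h_2·M_2 + 2h_2·M_3 = 6(p'(3) - Δ_2) = 30.
Solving the tridiagonal system: M_0 = 164/15, M_1 = 302/15, M_2 = -562/15, M_3 = 506/15.
On [1, 2], p'(x) = b_1 + 2c_1·(x - 1) + 3d_1·(x - 1)² with b_1 = Δ_1 - h_1(2M_1 + M_2)/6 = 143/15, c_1 = M_1/2 = 151/15, d_1 = (M_2 - M_1)/(6h_1) = -48/5. So p'(1) = 143/15.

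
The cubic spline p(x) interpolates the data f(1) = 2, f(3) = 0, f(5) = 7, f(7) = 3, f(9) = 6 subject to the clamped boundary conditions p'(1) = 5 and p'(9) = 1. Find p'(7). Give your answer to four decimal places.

-0.9464

Let σ_i = p''(x_i). Step sizes h_i = 2, 2, 2, 2; slopes of the chords Δ_i = (y_(i+1) - y_i)/h_i = -1, 7/2, -2, 3/2.
  2·σ_0 + 8·σ_1 + 2·σ_2 = 6(Δ_1 - Δ_0) = 27
  2·σ_1 + 8·σ_2 + 2·σ_3 = 6(Δ_2 - Δ_1) = -33
  2·σ_2 + 8·σ_3 + 2·σ_4 = 6(Δ_3 - Δ_2) = 21
Clamped end conditions give two more equations: 2h_0·σ_0 + h_0·σ_1 = 6(Δ_0 - p'(1)) = -36 and h_3·σ_3 + 2h_3·σ_4 = 6(p'(9) - Δ_3) = -3.
Solving the tridiagonal system: σ_0 = -745/56, σ_1 = 241/28, σ_2 = -61/8, σ_3 = 151/28, σ_4 = -193/56.
On [7, 9], p'(x) = b_3 + 2c_3·(x - 7) + 3d_3·(x - 7)² with b_3 = Δ_3 - h_3(2σ_3 + σ_4)/6 = -53/56, c_3 = σ_3/2 = 151/56, d_3 = (σ_4 - σ_3)/(6h_3) = -165/224. So p'(7) = -53/56.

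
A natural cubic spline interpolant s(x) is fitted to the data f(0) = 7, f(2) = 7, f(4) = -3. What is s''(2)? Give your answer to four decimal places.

Write M_i for s''(x_i). With h_i = 2, 2 and divided differences Δ_i = 0, -5, the continuity of s' gives the tridiagonal system
  2·M_0 + 8·M_1 + 2·M_2 = 6(Δ_1 - Δ_0) = -30
Natural end conditions: M_0 = M_2 = 0.
Solving: M_0 = 0, M_1 = -15/4, M_2 = 0.

-3.7500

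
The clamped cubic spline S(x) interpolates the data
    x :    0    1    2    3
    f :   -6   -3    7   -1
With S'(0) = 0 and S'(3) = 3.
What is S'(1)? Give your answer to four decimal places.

10.2000

With m_i denoting the second derivative at x_i, h_i = 1, 1, 1, and Δ_i = (y_(i+1) − y_i)/h_i = 3, 10, -8:
  1·m_0 + 4·m_1 + 1·m_2 = 6(Δ_1 - Δ_0) = 42
  1·m_1 + 4·m_2 + 1·m_3 = 6(Δ_2 - Δ_1) = -108
Clamped end conditions give two more equations: 2h_0·m_0 + h_0·m_1 = 6(Δ_0 - S'(0)) = 18 and h_2·m_2 + 2h_2·m_3 = 6(S'(3) - Δ_2) = 66.
Solving the tridiagonal system: m_0 = -12/5, m_1 = 114/5, m_2 = -234/5, m_3 = 282/5.
On [1, 2], S'(x) = b_1 + 2c_1·(x - 1) + 3d_1·(x - 1)² with b_1 = Δ_1 - h_1(2m_1 + m_2)/6 = 51/5, c_1 = m_1/2 = 57/5, d_1 = (m_2 - m_1)/(6h_1) = -58/5. So S'(1) = 51/5.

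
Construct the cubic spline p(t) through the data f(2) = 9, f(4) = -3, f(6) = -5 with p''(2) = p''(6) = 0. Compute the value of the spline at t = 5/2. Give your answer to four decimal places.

Write m_i for p''(x_i). With h_i = 2, 2 and divided differences Δ_i = -6, -1, the continuity of p' gives the tridiagonal system
  2·m_0 + 8·m_1 + 2·m_2 = 6(Δ_1 - Δ_0) = 30
Natural end conditions: m_0 = m_2 = 0.
Hence m_0 = 0, m_1 = 15/4, m_2 = 0.
On [2, 4], p(t) = 9 - 29/4·(t - 2) + 0·(t - 2)² + 5/16·(t - 2)³.
With (t - 2) = 1/2: p(5/2) = 693/128.

5.4141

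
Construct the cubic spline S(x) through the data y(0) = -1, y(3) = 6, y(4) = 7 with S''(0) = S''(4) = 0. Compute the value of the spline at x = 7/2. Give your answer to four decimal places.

6.5625

Let M_i = S''(x_i). Step sizes h_i = 3, 1; slopes of the chords Δ_i = (y_(i+1) - y_i)/h_i = 7/3, 1.
  3·M_0 + 8·M_1 + 1·M_2 = 6(Δ_1 - Δ_0) = -8
Natural end conditions: M_0 = M_2 = 0.
Solving: M_0 = 0, M_1 = -1, M_2 = 0.
On [3, 4], S(x) = 6 + 4/3·(x - 3) - 1/2·(x - 3)² + 1/6·(x - 3)³.
With (x - 3) = 1/2: S(7/2) = 105/16.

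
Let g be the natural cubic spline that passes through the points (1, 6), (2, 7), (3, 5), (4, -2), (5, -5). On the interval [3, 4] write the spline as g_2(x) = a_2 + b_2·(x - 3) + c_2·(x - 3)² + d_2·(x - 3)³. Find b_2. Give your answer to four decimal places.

-5.3750

Let M_i = g''(x_i). Step sizes h_i = 1, 1, 1, 1; slopes of the chords Δ_i = (y_(i+1) - y_i)/h_i = 1, -2, -7, -3.
  1·M_0 + 4·M_1 + 1·M_2 = 6(Δ_1 - Δ_0) = -18
  1·M_1 + 4·M_2 + 1·M_3 = 6(Δ_2 - Δ_1) = -30
  1·M_2 + 4·M_3 + 1·M_4 = 6(Δ_3 - Δ_2) = 24
Natural end conditions: M_0 = M_4 = 0.
Solving: M_0 = 0, M_1 = -9/4, M_2 = -9, M_3 = 33/4, M_4 = 0.
On [3, 4], with g_2(x) = a_2 + b_2·(x - 3) + c_2·(x - 3)² + d_2·(x - 3)³: c_2 = M_2/2 = -9/2, d_2 = (M_3 - M_2)/(6h_2) = 23/8, b_2 = Δ_2 - h_2(2M_2 + M_3)/6 = -43/8.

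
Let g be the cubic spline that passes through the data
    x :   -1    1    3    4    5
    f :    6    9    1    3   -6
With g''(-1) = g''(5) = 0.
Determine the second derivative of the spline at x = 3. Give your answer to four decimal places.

Put σ_i = g'' at the i-th knot. Here h = (2, 2, 1, 1) and Δ = (3/2, -4, 2, -9), so the interior equations h_(i-1)·σ_(i-1) + 2(h_(i-1)+h_i)·σ_i + h_i·σ_(i+1) = 6(Δ_i − Δ_(i-1)) read
  2·σ_0 + 8·σ_1 + 2·σ_2 = 6(Δ_1 - Δ_0) = -33
  2·σ_1 + 6·σ_2 + 1·σ_3 = 6(Δ_2 - Δ_1) = 36
  1·σ_2 + 4·σ_3 + 1·σ_4 = 6(Δ_3 - Δ_2) = -66
Natural end conditions: σ_0 = σ_4 = 0.
Solving: σ_0 = 0, σ_1 = -393/56, σ_2 = 81/7, σ_3 = -543/28, σ_4 = 0.

11.5714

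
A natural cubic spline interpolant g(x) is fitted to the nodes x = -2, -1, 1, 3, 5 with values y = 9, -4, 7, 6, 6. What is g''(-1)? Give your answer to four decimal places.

Let M_i = g''(x_i). Step sizes h_i = 1, 2, 2, 2; slopes of the chords Δ_i = (y_(i+1) - y_i)/h_i = -13, 11/2, -1/2, 0.
  1·M_0 + 6·M_1 + 2·M_2 = 6(Δ_1 - Δ_0) = 111
  2·M_1 + 8·M_2 + 2·M_3 = 6(Δ_2 - Δ_1) = -36
  2·M_2 + 8·M_3 + 2·M_4 = 6(Δ_3 - Δ_2) = 3
Natural end conditions: M_0 = M_4 = 0.
Solving the tridiagonal system: M_0 = 0, M_1 = 906/41, M_2 = -885/82, M_3 = 126/41, M_4 = 0.

22.0976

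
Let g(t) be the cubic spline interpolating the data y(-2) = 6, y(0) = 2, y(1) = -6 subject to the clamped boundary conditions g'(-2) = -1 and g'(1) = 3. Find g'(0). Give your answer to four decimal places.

-9.8333

Put M_i = g'' at the i-th knot. Here h = (2, 1) and Δ = (-2, -8), so the interior equations h_(i-1)·M_(i-1) + 2(h_(i-1)+h_i)·M_i + h_i·M_(i+1) = 6(Δ_i − Δ_(i-1)) read
  2·M_0 + 6·M_1 + 1·M_2 = 6(Δ_1 - Δ_0) = -36
Clamped end conditions give two more equations: 2h_0·M_0 + h_0·M_1 = 6(Δ_0 - g'(-2)) = -6 and h_1·M_1 + 2h_1·M_2 = 6(g'(1) - Δ_1) = 66.
Solving: M_0 = 35/6, M_1 = -44/3, M_2 = 121/3.
On [0, 1], g'(t) = b_1 + 2c_1·t + 3d_1·t² with b_1 = Δ_1 - h_1(2M_1 + M_2)/6 = -59/6, c_1 = M_1/2 = -22/3, d_1 = (M_2 - M_1)/(6h_1) = 55/6. So g'(0) = -59/6.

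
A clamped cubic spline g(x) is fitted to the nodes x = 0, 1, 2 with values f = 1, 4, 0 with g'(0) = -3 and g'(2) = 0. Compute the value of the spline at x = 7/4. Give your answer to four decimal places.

0.6250

Write m_i for g''(x_i). With h_i = 1, 1 and divided differences Δ_i = 3, -4, the continuity of g' gives the tridiagonal system
  1·m_0 + 4·m_1 + 1·m_2 = 6(Δ_1 - Δ_0) = -42
Clamped end conditions give two more equations: 2h_0·m_0 + h_0·m_1 = 6(Δ_0 - g'(0)) = 36 and h_1·m_1 + 2h_1·m_2 = 6(g'(2) - Δ_1) = 24.
Solving: m_0 = 30, m_1 = -24, m_2 = 24.
On [1, 2], g(x) = 4 + 0·(x - 1) - 12·(x - 1)² + 8·(x - 1)³.
With (x - 1) = 3/4: g(7/4) = 5/8.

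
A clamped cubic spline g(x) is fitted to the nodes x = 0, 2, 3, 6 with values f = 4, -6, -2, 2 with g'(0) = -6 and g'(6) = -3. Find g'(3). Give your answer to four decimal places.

5.0714

Put m_i = g'' at the i-th knot. Here h = (2, 1, 3) and Δ = (-5, 4, 4/3), so the interior equations h_(i-1)·m_(i-1) + 2(h_(i-1)+h_i)·m_i + h_i·m_(i+1) = 6(Δ_i − Δ_(i-1)) read
  2·m_0 + 6·m_1 + 1·m_2 = 6(Δ_1 - Δ_0) = 54
  1·m_1 + 8·m_2 + 3·m_3 = 6(Δ_2 - Δ_1) = -16
Clamped end conditions give two more equations: 2h_0·m_0 + h_0·m_1 = 6(Δ_0 - g'(0)) = 6 and h_2·m_2 + 2h_2·m_3 = 6(g'(6) - Δ_2) = -26.
Solving: m_0 = -80/21, m_1 = 223/21, m_2 = -44/21, m_3 = -23/7.
On [3, 6], g'(x) = b_2 + 2c_2·(x - 3) + 3d_2·(x - 3)² with b_2 = Δ_2 - h_2(2m_2 + m_3)/6 = 71/14, c_2 = m_2/2 = -22/21, d_2 = (m_3 - m_2)/(6h_2) = -25/378. So g'(3) = 71/14.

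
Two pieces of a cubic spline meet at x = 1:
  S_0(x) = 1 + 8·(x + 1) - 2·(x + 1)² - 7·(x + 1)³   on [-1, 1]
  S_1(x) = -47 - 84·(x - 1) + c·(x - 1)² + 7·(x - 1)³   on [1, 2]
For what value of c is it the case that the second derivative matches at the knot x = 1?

-44

S_0''(x) = -4 - 42·(x + 1), so S_0''(1) = -88. On the right, S_1''(1) = 2c, so c = -44.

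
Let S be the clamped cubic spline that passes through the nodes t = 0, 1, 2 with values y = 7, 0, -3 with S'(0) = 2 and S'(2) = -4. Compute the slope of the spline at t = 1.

-7

With σ_i denoting the second derivative at x_i, h_i = 1, 1, and Δ_i = (y_(i+1) − y_i)/h_i = -7, -3:
  1·σ_0 + 4·σ_1 + 1·σ_2 = 6(Δ_1 - Δ_0) = 24
Clamped end conditions give two more equations: 2h_0·σ_0 + h_0·σ_1 = 6(Δ_0 - S'(0)) = -54 and h_1·σ_1 + 2h_1·σ_2 = 6(S'(2) - Δ_1) = -6.
Hence σ_0 = -36, σ_1 = 18, σ_2 = -12.
On [1, 2], S'(t) = b_1 + 2c_1·(t - 1) + 3d_1·(t - 1)² with b_1 = Δ_1 - h_1(2σ_1 + σ_2)/6 = -7, c_1 = σ_1/2 = 9, d_1 = (σ_2 - σ_1)/(6h_1) = -5. So S'(1) = -7.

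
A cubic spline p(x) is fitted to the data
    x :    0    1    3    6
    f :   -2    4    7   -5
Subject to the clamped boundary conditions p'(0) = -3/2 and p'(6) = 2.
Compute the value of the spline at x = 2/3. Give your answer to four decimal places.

1.1650

With σ_i denoting the second derivative at x_i, h_i = 1, 2, 3, and Δ_i = (y_(i+1) − y_i)/h_i = 6, 3/2, -4:
  1·σ_0 + 6·σ_1 + 2·σ_2 = 6(Δ_1 - Δ_0) = -27
  2·σ_1 + 10·σ_2 + 3·σ_3 = 6(Δ_2 - Δ_1) = -33
Clamped end conditions give two more equations: 2h_0·σ_0 + h_0·σ_1 = 6(Δ_0 - p'(0)) = 45 and h_2·σ_2 + 2h_2·σ_3 = 6(p'(6) - Δ_2) = 36.
Solving the tridiagonal system: σ_0 = 1495/57, σ_1 = -425/57, σ_2 = -242/57, σ_3 = 463/57.
On [0, 1], p(x) = -2 - 3/2·x + 1495/114·x² - 320/57·x³.
With x = 2/3: p(2/3) = 1793/1539.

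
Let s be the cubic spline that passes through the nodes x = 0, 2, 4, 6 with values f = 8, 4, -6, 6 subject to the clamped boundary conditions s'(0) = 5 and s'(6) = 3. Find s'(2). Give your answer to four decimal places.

Write M_i for s''(x_i). With h_i = 2, 2, 2 and divided differences Δ_i = -2, -5, 6, the continuity of s' gives the tridiagonal system
  2·M_0 + 8·M_1 + 2·M_2 = 6(Δ_1 - Δ_0) = -18
  2·M_1 + 8·M_2 + 2·M_3 = 6(Δ_2 - Δ_1) = 66
Clamped end conditions give two more equations: 2h_0·M_0 + h_0·M_1 = 6(Δ_0 - s'(0)) = -42 and h_2·M_2 + 2h_2·M_3 = 6(s'(6) - Δ_2) = -18.
Forward elimination and back-substitution give M_0 = -136/15, M_1 = -43/15, M_2 = 173/15, M_3 = -154/15.
On [2, 4], s'(x) = b_1 + 2c_1·(x - 2) + 3d_1·(x - 2)² with b_1 = Δ_1 - h_1(2M_1 + M_2)/6 = -104/15, c_1 = M_1/2 = -43/30, d_1 = (M_2 - M_1)/(6h_1) = 6/5. So s'(2) = -104/15.

-6.9333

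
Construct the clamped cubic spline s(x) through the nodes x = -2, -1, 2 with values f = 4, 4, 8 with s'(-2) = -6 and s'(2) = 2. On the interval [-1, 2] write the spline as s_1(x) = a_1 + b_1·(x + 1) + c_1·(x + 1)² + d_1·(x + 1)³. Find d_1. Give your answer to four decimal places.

Write M_i for s''(x_i). With h_i = 1, 3 and divided differences Δ_i = 0, 4/3, the continuity of s' gives the tridiagonal system
  1·M_0 + 8·M_1 + 3·M_2 = 6(Δ_1 - Δ_0) = 8
Clamped end conditions give two more equations: 2h_0·M_0 + h_0·M_1 = 6(Δ_0 - s'(-2)) = 36 and h_1·M_1 + 2h_1·M_2 = 6(s'(2) - Δ_1) = 4.
Solving the tridiagonal system: M_0 = 19, M_1 = -2, M_2 = 5/3.
On [-1, 2], with s_1(x) = a_1 + b_1·(x + 1) + c_1·(x + 1)² + d_1·(x + 1)³: c_1 = M_1/2 = -1, d_1 = (M_2 - M_1)/(6h_1) = 11/54, b_1 = Δ_1 - h_1(2M_1 + M_2)/6 = 5/2.

0.2037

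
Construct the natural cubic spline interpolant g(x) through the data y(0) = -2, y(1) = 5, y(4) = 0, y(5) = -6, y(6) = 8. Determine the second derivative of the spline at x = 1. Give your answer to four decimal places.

-4.4340

Write M_i for g''(x_i). With h_i = 1, 3, 1, 1 and divided differences Δ_i = 7, -5/3, -6, 14, the continuity of g' gives the tridiagonal system
  1·M_0 + 8·M_1 + 3·M_2 = 6(Δ_1 - Δ_0) = -52
  3·M_1 + 8·M_2 + 1·M_3 = 6(Δ_2 - Δ_1) = -26
  1·M_2 + 4·M_3 + 1·M_4 = 6(Δ_3 - Δ_2) = 120
Natural end conditions: M_0 = M_4 = 0.
Solving the tridiagonal system: M_0 = 0, M_1 = -235/53, M_2 = -292/53, M_3 = 1663/53, M_4 = 0.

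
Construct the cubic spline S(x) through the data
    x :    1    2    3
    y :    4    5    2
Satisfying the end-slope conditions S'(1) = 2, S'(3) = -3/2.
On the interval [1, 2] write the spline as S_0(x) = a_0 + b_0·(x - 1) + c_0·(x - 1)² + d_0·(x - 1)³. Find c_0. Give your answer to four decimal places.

0.6250

With M_i denoting the second derivative at x_i, h_i = 1, 1, and Δ_i = (y_(i+1) − y_i)/h_i = 1, -3:
  1·M_0 + 4·M_1 + 1·M_2 = 6(Δ_1 - Δ_0) = -24
Clamped end conditions give two more equations: 2h_0·M_0 + h_0·M_1 = 6(Δ_0 - S'(1)) = -6 and h_1·M_1 + 2h_1·M_2 = 6(S'(3) - Δ_1) = 9.
Solving: M_0 = 5/4, M_1 = -17/2, M_2 = 35/4.
On [1, 2], with S_0(x) = a_0 + b_0·(x - 1) + c_0·(x - 1)² + d_0·(x - 1)³: c_0 = M_0/2 = 5/8, d_0 = (M_1 - M_0)/(6h_0) = -13/8, b_0 = Δ_0 - h_0(2M_0 + M_1)/6 = 2.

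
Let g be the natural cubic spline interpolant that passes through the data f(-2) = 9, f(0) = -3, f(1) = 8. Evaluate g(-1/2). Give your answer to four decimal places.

Put M_i = g'' at the i-th knot. Here h = (2, 1) and Δ = (-6, 11), so the interior equations h_(i-1)·M_(i-1) + 2(h_(i-1)+h_i)·M_i + h_i·M_(i+1) = 6(Δ_i − Δ_(i-1)) read
  2·M_0 + 6·M_1 + 1·M_2 = 6(Δ_1 - Δ_0) = 102
Natural end conditions: M_0 = M_2 = 0.
Solving the tridiagonal system: M_0 = 0, M_1 = 17, M_2 = 0.
On [-2, 0], g(x) = 9 - 35/3·(x + 2) + 0·(x + 2)² + 17/12·(x + 2)³.
With (x + 2) = 3/2: g(-1/2) = -119/32.

-3.7188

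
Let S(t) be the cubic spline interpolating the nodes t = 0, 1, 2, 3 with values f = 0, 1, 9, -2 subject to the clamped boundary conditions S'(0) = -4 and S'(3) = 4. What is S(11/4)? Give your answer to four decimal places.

Put m_i = S'' at the i-th knot. Here h = (1, 1, 1) and Δ = (1, 8, -11), so the interior equations h_(i-1)·m_(i-1) + 2(h_(i-1)+h_i)·m_i + h_i·m_(i+1) = 6(Δ_i − Δ_(i-1)) read
  1·m_0 + 4·m_1 + 1·m_2 = 6(Δ_1 - Δ_0) = 42
  1·m_1 + 4·m_2 + 1·m_3 = 6(Δ_2 - Δ_1) = -114
Clamped end conditions give two more equations: 2h_0·m_0 + h_0·m_1 = 6(Δ_0 - S'(0)) = 30 and h_2·m_2 + 2h_2·m_3 = 6(S'(3) - Δ_2) = 90.
Solving: m_0 = 56/15, m_1 = 338/15, m_2 = -778/15, m_3 = 1064/15.
On [2, 3], S(t) = 9 - 83/15·(t - 2) - 389/15·(t - 2)² + 307/15·(t - 2)³.
With (t - 2) = 3/4: S(11/4) = -353/320.

-1.1031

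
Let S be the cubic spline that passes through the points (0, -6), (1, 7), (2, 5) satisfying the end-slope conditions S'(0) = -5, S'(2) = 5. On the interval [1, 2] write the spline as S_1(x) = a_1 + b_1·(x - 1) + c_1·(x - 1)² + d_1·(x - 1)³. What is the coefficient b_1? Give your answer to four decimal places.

8.2500

With m_i denoting the second derivative at x_i, h_i = 1, 1, and Δ_i = (y_(i+1) − y_i)/h_i = 13, -2:
  1·m_0 + 4·m_1 + 1·m_2 = 6(Δ_1 - Δ_0) = -90
Clamped end conditions give two more equations: 2h_0·m_0 + h_0·m_1 = 6(Δ_0 - S'(0)) = 108 and h_1·m_1 + 2h_1·m_2 = 6(S'(2) - Δ_1) = 42.
Solving the tridiagonal system: m_0 = 163/2, m_1 = -55, m_2 = 97/2.
On [1, 2], with S_1(x) = a_1 + b_1·(x - 1) + c_1·(x - 1)² + d_1·(x - 1)³: c_1 = m_1/2 = -55/2, d_1 = (m_2 - m_1)/(6h_1) = 69/4, b_1 = Δ_1 - h_1(2m_1 + m_2)/6 = 33/4.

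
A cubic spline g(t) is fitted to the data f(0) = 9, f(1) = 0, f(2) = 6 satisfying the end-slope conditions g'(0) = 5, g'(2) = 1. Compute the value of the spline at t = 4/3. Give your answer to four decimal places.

Put M_i = g'' at the i-th knot. Here h = (1, 1) and Δ = (-9, 6), so the interior equations h_(i-1)·M_(i-1) + 2(h_(i-1)+h_i)·M_i + h_i·M_(i+1) = 6(Δ_i − Δ_(i-1)) read
  1·M_0 + 4·M_1 + 1·M_2 = 6(Δ_1 - Δ_0) = 90
Clamped end conditions give two more equations: 2h_0·M_0 + h_0·M_1 = 6(Δ_0 - g'(0)) = -84 and h_1·M_1 + 2h_1·M_2 = 6(g'(2) - Δ_1) = -30.
Solving: M_0 = -133/2, M_1 = 49, M_2 = -79/2.
On [1, 2], g(t) = 0 - 15/4·(t - 1) + 49/2·(t - 1)² - 59/4·(t - 1)³.
With (t - 1) = 1/3: g(4/3) = 25/27.

0.9259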